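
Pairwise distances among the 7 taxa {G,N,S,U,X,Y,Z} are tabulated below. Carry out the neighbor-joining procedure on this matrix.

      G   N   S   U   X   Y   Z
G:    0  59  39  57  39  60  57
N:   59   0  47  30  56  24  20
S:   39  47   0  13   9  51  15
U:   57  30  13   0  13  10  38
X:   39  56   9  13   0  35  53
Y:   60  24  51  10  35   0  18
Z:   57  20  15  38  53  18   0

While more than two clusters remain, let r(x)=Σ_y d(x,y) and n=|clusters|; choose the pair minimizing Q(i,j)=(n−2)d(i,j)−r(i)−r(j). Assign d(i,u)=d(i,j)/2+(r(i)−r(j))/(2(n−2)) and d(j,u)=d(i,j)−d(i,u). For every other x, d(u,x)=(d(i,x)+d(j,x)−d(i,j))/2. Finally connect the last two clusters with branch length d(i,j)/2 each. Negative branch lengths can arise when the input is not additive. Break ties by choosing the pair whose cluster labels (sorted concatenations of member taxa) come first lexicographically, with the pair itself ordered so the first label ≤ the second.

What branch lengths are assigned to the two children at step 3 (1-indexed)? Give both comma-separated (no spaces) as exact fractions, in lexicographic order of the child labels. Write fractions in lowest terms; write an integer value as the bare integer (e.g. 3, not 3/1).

259/24,17/24

step 1: merge (N,Z) at d=20, Q=-337; branch lengths N→27/2, Z→13/2; new cluster NZ
  updated: d(G,NZ)=48, d(NZ,S)=21, d(NZ,U)=24, d(NZ,X)=89/2, d(NZ,Y)=11
step 2: merge (NZ,Y) at d=11, Q=-543/2; branch lengths NZ→51/16, Y→125/16; new cluster NYZ
  updated: d(G,NYZ)=97/2, d(NYZ,S)=61/2, d(NYZ,U)=23/2, d(NYZ,X)=137/4
step 3: merge (NYZ,U) at d=23/2, Q=-739/4; branch lengths NYZ→259/24, U→17/24; new cluster NUYZ
  updated: d(G,NUYZ)=47, d(NUYZ,S)=16, d(NUYZ,X)=143/8
step 4: merge (G,X) at d=39, Q=-903/8; branch lengths G→1097/32, X→151/32; new cluster GX
  updated: d(GX,NUYZ)=207/16, d(GX,S)=9/2
step 5: merge (GX,NUYZ) at d=207/16, Q=-535/16; branch lengths GX→23/32, NUYZ→391/32; new cluster GNUXYZ
  updated: d(GNUXYZ,S)=121/32
step 6: merge (GNUXYZ,S) at d=121/32; branch lengths GNUXYZ→121/64, S→121/64; new cluster GNSUXYZ
final tree: (((G:1097/32,X:151/32):23/32,(((N:27/2,Z:13/2):51/16,Y:125/16):259/24,U:17/24):391/32):121/64,S:121/64)
total length: 3143/32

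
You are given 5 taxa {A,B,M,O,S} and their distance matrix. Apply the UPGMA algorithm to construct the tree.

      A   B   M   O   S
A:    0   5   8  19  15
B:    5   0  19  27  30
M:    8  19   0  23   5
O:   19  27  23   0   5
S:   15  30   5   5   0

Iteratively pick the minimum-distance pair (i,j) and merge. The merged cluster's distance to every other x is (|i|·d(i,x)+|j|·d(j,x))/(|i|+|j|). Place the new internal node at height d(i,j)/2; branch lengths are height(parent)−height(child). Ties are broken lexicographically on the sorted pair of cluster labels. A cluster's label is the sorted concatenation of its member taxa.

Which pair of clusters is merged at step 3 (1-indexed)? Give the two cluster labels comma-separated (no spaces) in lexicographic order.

iteration 1: select A,B (d=5); attach at lengths (5/2, 5/2); label the merged cluster AB
  updated: d(AB,M)=27/2, d(AB,O)=23, d(AB,S)=45/2
iteration 2: select M,S (d=5); attach at lengths (5/2, 5/2); label the merged cluster MS
  updated: d(AB,MS)=18, d(MS,O)=14
iteration 3: select MS,O (d=14); attach at lengths (9/2, 7); label the merged cluster MOS
  updated: d(AB,MOS)=59/3
iteration 4: select AB,MOS (d=59/3); attach at lengths (22/3, 17/6); label the merged cluster ABMOS
final tree: ((A:5/2,B:5/2):22/3,((M:5/2,S:5/2):9/2,O:7):17/6)
total length: 95/3

MS,O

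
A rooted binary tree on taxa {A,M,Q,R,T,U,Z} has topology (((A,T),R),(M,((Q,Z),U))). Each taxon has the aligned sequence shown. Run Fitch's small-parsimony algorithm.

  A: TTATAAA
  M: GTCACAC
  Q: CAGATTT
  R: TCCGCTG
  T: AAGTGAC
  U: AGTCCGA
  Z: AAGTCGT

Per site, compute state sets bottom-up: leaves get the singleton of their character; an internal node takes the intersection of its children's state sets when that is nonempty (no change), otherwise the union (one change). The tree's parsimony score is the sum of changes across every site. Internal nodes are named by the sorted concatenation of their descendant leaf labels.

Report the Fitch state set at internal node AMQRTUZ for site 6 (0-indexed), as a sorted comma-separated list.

site 0, node AT: A={T} ∪ T={A} → {A,T} (+1)
site 0, node ART: AT={A,T} ∩ R={T} → {T} (+0)
site 0, node QZ: Q={C} ∪ Z={A} → {A,C} (+1)
site 0, node QUZ: QZ={A,C} ∩ U={A} → {A} (+0)
site 0, node MQUZ: M={G} ∪ QUZ={A} → {A,G} (+1)
site 0, node AMQRTUZ: ART={T} ∪ MQUZ={A,G} → {A,G,T} (+1)
site 1, node AT: A={T} ∪ T={A} → {A,T} (+1)
site 1, node ART: AT={A,T} ∪ R={C} → {A,C,T} (+1)
site 1, node QZ: Q={A} ∩ Z={A} → {A} (+0)
site 1, node QUZ: QZ={A} ∪ U={G} → {A,G} (+1)
site 1, node MQUZ: M={T} ∪ QUZ={A,G} → {A,G,T} (+1)
site 1, node AMQRTUZ: ART={A,C,T} ∩ MQUZ={A,G,T} → {A,T} (+0)
site 2, node AT: A={A} ∪ T={G} → {A,G} (+1)
site 2, node ART: AT={A,G} ∪ R={C} → {A,C,G} (+1)
site 2, node QZ: Q={G} ∩ Z={G} → {G} (+0)
site 2, node QUZ: QZ={G} ∪ U={T} → {G,T} (+1)
site 2, node MQUZ: M={C} ∪ QUZ={G,T} → {C,G,T} (+1)
site 2, node AMQRTUZ: ART={A,C,G} ∩ MQUZ={C,G,T} → {C,G} (+0)
site 3, node AT: A={T} ∩ T={T} → {T} (+0)
site 3, node ART: AT={T} ∪ R={G} → {G,T} (+1)
site 3, node QZ: Q={A} ∪ Z={T} → {A,T} (+1)
site 3, node QUZ: QZ={A,T} ∪ U={C} → {A,C,T} (+1)
site 3, node MQUZ: M={A} ∩ QUZ={A,C,T} → {A} (+0)
site 3, node AMQRTUZ: ART={G,T} ∪ MQUZ={A} → {A,G,T} (+1)
site 4, node AT: A={A} ∪ T={G} → {A,G} (+1)
site 4, node ART: AT={A,G} ∪ R={C} → {A,C,G} (+1)
site 4, node QZ: Q={T} ∪ Z={C} → {C,T} (+1)
site 4, node QUZ: QZ={C,T} ∩ U={C} → {C} (+0)
site 4, node MQUZ: M={C} ∩ QUZ={C} → {C} (+0)
site 4, node AMQRTUZ: ART={A,C,G} ∩ MQUZ={C} → {C} (+0)
site 5, node AT: A={A} ∩ T={A} → {A} (+0)
site 5, node ART: AT={A} ∪ R={T} → {A,T} (+1)
site 5, node QZ: Q={T} ∪ Z={G} → {G,T} (+1)
site 5, node QUZ: QZ={G,T} ∩ U={G} → {G} (+0)
site 5, node MQUZ: M={A} ∪ QUZ={G} → {A,G} (+1)
site 5, node AMQRTUZ: ART={A,T} ∩ MQUZ={A,G} → {A} (+0)
site 6, node AT: A={A} ∪ T={C} → {A,C} (+1)
site 6, node ART: AT={A,C} ∪ R={G} → {A,C,G} (+1)
site 6, node QZ: Q={T} ∩ Z={T} → {T} (+0)
site 6, node QUZ: QZ={T} ∪ U={A} → {A,T} (+1)
site 6, node MQUZ: M={C} ∪ QUZ={A,T} → {A,C,T} (+1)
site 6, node AMQRTUZ: ART={A,C,G} ∩ MQUZ={A,C,T} → {A,C} (+0)
per-site changes: [4, 4, 4, 4, 3, 3, 4]; total = 26

A,C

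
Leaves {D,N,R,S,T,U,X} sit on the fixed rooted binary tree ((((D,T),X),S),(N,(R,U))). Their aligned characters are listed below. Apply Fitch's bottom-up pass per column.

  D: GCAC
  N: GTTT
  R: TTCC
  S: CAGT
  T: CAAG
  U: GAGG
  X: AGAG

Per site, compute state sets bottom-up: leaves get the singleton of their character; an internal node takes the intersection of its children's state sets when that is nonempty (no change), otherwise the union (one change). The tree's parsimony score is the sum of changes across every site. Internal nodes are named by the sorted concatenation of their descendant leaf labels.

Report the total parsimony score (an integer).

[col 0] DT: children D:{G}, T:{C} ∪→ {C,G}; cost 1
[col 0] DTX: children DT:{C,G}, X:{A} ∪→ {A,C,G}; cost 1
[col 0] DSTX: children DTX:{A,C,G}, S:{C} ∩→ {C}; cost 0
[col 0] RU: children R:{T}, U:{G} ∪→ {G,T}; cost 1
[col 0] NRU: children N:{G}, RU:{G,T} ∩→ {G}; cost 0
[col 0] DNRSTUX: children DSTX:{C}, NRU:{G} ∪→ {C,G}; cost 1
[col 1] DT: children D:{C}, T:{A} ∪→ {A,C}; cost 1
[col 1] DTX: children DT:{A,C}, X:{G} ∪→ {A,C,G}; cost 1
[col 1] DSTX: children DTX:{A,C,G}, S:{A} ∩→ {A}; cost 0
[col 1] RU: children R:{T}, U:{A} ∪→ {A,T}; cost 1
[col 1] NRU: children N:{T}, RU:{A,T} ∩→ {T}; cost 0
[col 1] DNRSTUX: children DSTX:{A}, NRU:{T} ∪→ {A,T}; cost 1
[col 2] DT: children D:{A}, T:{A} ∩→ {A}; cost 0
[col 2] DTX: children DT:{A}, X:{A} ∩→ {A}; cost 0
[col 2] DSTX: children DTX:{A}, S:{G} ∪→ {A,G}; cost 1
[col 2] RU: children R:{C}, U:{G} ∪→ {C,G}; cost 1
[col 2] NRU: children N:{T}, RU:{C,G} ∪→ {C,G,T}; cost 1
[col 2] DNRSTUX: children DSTX:{A,G}, NRU:{C,G,T} ∩→ {G}; cost 0
[col 3] DT: children D:{C}, T:{G} ∪→ {C,G}; cost 1
[col 3] DTX: children DT:{C,G}, X:{G} ∩→ {G}; cost 0
[col 3] DSTX: children DTX:{G}, S:{T} ∪→ {G,T}; cost 1
[col 3] RU: children R:{C}, U:{G} ∪→ {C,G}; cost 1
[col 3] NRU: children N:{T}, RU:{C,G} ∪→ {C,G,T}; cost 1
[col 3] DNRSTUX: children DSTX:{G,T}, NRU:{C,G,T} ∩→ {G,T}; cost 0
per-site changes: [4, 4, 3, 4]; total = 15

15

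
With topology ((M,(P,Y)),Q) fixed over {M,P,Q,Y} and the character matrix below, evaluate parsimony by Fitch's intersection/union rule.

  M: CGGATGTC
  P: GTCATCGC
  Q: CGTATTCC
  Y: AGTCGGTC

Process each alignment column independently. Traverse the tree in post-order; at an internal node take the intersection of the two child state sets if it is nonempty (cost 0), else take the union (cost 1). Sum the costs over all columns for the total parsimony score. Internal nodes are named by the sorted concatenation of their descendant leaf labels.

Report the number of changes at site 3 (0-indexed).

1

site 0, node PY: P={G} ∪ Y={A} → {A,G} (+1)
site 0, node MPY: M={C} ∪ PY={A,G} → {A,C,G} (+1)
site 0, node MPQY: MPY={A,C,G} ∩ Q={C} → {C} (+0)
site 1, node PY: P={T} ∪ Y={G} → {G,T} (+1)
site 1, node MPY: M={G} ∩ PY={G,T} → {G} (+0)
site 1, node MPQY: MPY={G} ∩ Q={G} → {G} (+0)
site 2, node PY: P={C} ∪ Y={T} → {C,T} (+1)
site 2, node MPY: M={G} ∪ PY={C,T} → {C,G,T} (+1)
site 2, node MPQY: MPY={C,G,T} ∩ Q={T} → {T} (+0)
site 3, node PY: P={A} ∪ Y={C} → {A,C} (+1)
site 3, node MPY: M={A} ∩ PY={A,C} → {A} (+0)
site 3, node MPQY: MPY={A} ∩ Q={A} → {A} (+0)
site 4, node PY: P={T} ∪ Y={G} → {G,T} (+1)
site 4, node MPY: M={T} ∩ PY={G,T} → {T} (+0)
site 4, node MPQY: MPY={T} ∩ Q={T} → {T} (+0)
site 5, node PY: P={C} ∪ Y={G} → {C,G} (+1)
site 5, node MPY: M={G} ∩ PY={C,G} → {G} (+0)
site 5, node MPQY: MPY={G} ∪ Q={T} → {G,T} (+1)
site 6, node PY: P={G} ∪ Y={T} → {G,T} (+1)
site 6, node MPY: M={T} ∩ PY={G,T} → {T} (+0)
site 6, node MPQY: MPY={T} ∪ Q={C} → {C,T} (+1)
site 7, node PY: P={C} ∩ Y={C} → {C} (+0)
site 7, node MPY: M={C} ∩ PY={C} → {C} (+0)
site 7, node MPQY: MPY={C} ∩ Q={C} → {C} (+0)
per-site changes: [2, 1, 2, 1, 1, 2, 2, 0]; total = 11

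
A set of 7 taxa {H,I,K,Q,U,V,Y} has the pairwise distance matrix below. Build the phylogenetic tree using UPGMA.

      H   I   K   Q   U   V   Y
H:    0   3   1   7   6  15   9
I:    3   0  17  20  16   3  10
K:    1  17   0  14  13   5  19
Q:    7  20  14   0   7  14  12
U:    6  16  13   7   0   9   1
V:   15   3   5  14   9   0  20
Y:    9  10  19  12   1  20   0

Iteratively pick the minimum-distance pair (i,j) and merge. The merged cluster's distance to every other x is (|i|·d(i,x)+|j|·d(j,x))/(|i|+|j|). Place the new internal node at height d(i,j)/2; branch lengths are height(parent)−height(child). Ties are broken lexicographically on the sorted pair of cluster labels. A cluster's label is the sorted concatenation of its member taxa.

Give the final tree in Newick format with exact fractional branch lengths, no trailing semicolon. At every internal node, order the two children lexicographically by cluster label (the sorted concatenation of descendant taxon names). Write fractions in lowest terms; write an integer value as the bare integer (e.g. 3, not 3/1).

(((H:1/2,K:1/2):9/2,(I:3/2,V:3/2):7/2):37/24,(Q:19/4,(U:1/2,Y:1/2):17/4):43/24)

iteration 1: select H,K (d=1); attach at lengths (1/2, 1/2); label the merged cluster HK
  updated: d(HK,I)=10, d(HK,Q)=21/2, d(HK,U)=19/2, d(HK,V)=10, d(HK,Y)=14
iteration 2: select U,Y (d=1); attach at lengths (1/2, 1/2); label the merged cluster UY
  updated: d(HK,UY)=47/4, d(I,UY)=13, d(Q,UY)=19/2, d(UY,V)=29/2
iteration 3: select I,V (d=3); attach at lengths (3/2, 3/2); label the merged cluster IV
  updated: d(HK,IV)=10, d(IV,Q)=17, d(IV,UY)=55/4
iteration 4: select Q,UY (d=19/2); attach at lengths (19/4, 17/4); label the merged cluster QUY
  updated: d(HK,QUY)=34/3, d(IV,QUY)=89/6
iteration 5: select HK,IV (d=10); attach at lengths (9/2, 7/2); label the merged cluster HIKV
  updated: d(HIKV,QUY)=157/12
iteration 6: select HIKV,QUY (d=157/12); attach at lengths (37/24, 43/24); label the merged cluster HIKQUVY
final tree: (((H:1/2,K:1/2):9/2,(I:3/2,V:3/2):7/2):37/24,(Q:19/4,(U:1/2,Y:1/2):17/4):43/24)
total length: 76/3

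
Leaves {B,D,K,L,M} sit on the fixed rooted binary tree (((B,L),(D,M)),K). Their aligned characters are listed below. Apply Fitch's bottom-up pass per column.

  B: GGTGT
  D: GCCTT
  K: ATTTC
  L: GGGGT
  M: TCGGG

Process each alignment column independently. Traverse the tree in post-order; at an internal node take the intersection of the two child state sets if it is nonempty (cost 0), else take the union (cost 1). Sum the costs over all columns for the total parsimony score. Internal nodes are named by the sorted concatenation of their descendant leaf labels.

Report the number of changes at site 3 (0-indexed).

site 0, node BL: B={G} ∩ L={G} → {G} (+0)
site 0, node DM: D={G} ∪ M={T} → {G,T} (+1)
site 0, node BDLM: BL={G} ∩ DM={G,T} → {G} (+0)
site 0, node BDKLM: BDLM={G} ∪ K={A} → {A,G} (+1)
site 1, node BL: B={G} ∩ L={G} → {G} (+0)
site 1, node DM: D={C} ∩ M={C} → {C} (+0)
site 1, node BDLM: BL={G} ∪ DM={C} → {C,G} (+1)
site 1, node BDKLM: BDLM={C,G} ∪ K={T} → {C,G,T} (+1)
site 2, node BL: B={T} ∪ L={G} → {G,T} (+1)
site 2, node DM: D={C} ∪ M={G} → {C,G} (+1)
site 2, node BDLM: BL={G,T} ∩ DM={C,G} → {G} (+0)
site 2, node BDKLM: BDLM={G} ∪ K={T} → {G,T} (+1)
site 3, node BL: B={G} ∩ L={G} → {G} (+0)
site 3, node DM: D={T} ∪ M={G} → {G,T} (+1)
site 3, node BDLM: BL={G} ∩ DM={G,T} → {G} (+0)
site 3, node BDKLM: BDLM={G} ∪ K={T} → {G,T} (+1)
site 4, node BL: B={T} ∩ L={T} → {T} (+0)
site 4, node DM: D={T} ∪ M={G} → {G,T} (+1)
site 4, node BDLM: BL={T} ∩ DM={G,T} → {T} (+0)
site 4, node BDKLM: BDLM={T} ∪ K={C} → {C,T} (+1)
per-site changes: [2, 2, 3, 2, 2]; total = 11

2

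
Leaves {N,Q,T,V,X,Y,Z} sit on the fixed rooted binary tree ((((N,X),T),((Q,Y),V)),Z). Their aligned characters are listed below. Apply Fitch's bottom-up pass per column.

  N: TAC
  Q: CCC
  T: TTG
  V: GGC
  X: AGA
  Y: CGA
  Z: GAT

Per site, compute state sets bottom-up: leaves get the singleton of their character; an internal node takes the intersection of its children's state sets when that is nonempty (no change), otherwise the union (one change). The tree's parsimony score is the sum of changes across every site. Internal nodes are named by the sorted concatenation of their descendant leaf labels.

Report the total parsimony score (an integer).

11

[col 0] NX: children N:{T}, X:{A} ∪→ {A,T}; cost 1
[col 0] NTX: children NX:{A,T}, T:{T} ∩→ {T}; cost 0
[col 0] QY: children Q:{C}, Y:{C} ∩→ {C}; cost 0
[col 0] QVY: children QY:{C}, V:{G} ∪→ {C,G}; cost 1
[col 0] NQTVXY: children NTX:{T}, QVY:{C,G} ∪→ {C,G,T}; cost 1
[col 0] NQTVXYZ: children NQTVXY:{C,G,T}, Z:{G} ∩→ {G}; cost 0
[col 1] NX: children N:{A}, X:{G} ∪→ {A,G}; cost 1
[col 1] NTX: children NX:{A,G}, T:{T} ∪→ {A,G,T}; cost 1
[col 1] QY: children Q:{C}, Y:{G} ∪→ {C,G}; cost 1
[col 1] QVY: children QY:{C,G}, V:{G} ∩→ {G}; cost 0
[col 1] NQTVXY: children NTX:{A,G,T}, QVY:{G} ∩→ {G}; cost 0
[col 1] NQTVXYZ: children NQTVXY:{G}, Z:{A} ∪→ {A,G}; cost 1
[col 2] NX: children N:{C}, X:{A} ∪→ {A,C}; cost 1
[col 2] NTX: children NX:{A,C}, T:{G} ∪→ {A,C,G}; cost 1
[col 2] QY: children Q:{C}, Y:{A} ∪→ {A,C}; cost 1
[col 2] QVY: children QY:{A,C}, V:{C} ∩→ {C}; cost 0
[col 2] NQTVXY: children NTX:{A,C,G}, QVY:{C} ∩→ {C}; cost 0
[col 2] NQTVXYZ: children NQTVXY:{C}, Z:{T} ∪→ {C,T}; cost 1
per-site changes: [3, 4, 4]; total = 11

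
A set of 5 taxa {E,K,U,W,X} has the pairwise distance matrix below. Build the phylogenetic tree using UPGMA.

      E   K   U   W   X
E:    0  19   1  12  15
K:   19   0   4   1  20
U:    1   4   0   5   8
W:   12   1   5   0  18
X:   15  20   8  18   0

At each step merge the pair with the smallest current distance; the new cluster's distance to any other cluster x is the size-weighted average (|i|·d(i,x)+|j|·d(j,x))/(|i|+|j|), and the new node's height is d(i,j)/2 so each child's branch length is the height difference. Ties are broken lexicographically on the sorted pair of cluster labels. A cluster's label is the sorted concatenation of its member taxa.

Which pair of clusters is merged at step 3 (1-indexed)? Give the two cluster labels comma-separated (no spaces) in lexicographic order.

step 1: merge (E,U) at d=1; branch lengths E→1/2, U→1/2; new cluster EU
  updated: d(EU,K)=23/2, d(EU,W)=17/2, d(EU,X)=23/2
step 2: merge (K,W) at d=1; branch lengths K→1/2, W→1/2; new cluster KW
  updated: d(EU,KW)=10, d(KW,X)=19
step 3: merge (EU,KW) at d=10; branch lengths EU→9/2, KW→9/2; new cluster EKUW
  updated: d(EKUW,X)=61/4
step 4: merge (EKUW,X) at d=61/4; branch lengths EKUW→21/8, X→61/8; new cluster EKUWX
final tree: (((E:1/2,U:1/2):9/2,(K:1/2,W:1/2):9/2):21/8,X:61/8)
total length: 85/4

EU,KW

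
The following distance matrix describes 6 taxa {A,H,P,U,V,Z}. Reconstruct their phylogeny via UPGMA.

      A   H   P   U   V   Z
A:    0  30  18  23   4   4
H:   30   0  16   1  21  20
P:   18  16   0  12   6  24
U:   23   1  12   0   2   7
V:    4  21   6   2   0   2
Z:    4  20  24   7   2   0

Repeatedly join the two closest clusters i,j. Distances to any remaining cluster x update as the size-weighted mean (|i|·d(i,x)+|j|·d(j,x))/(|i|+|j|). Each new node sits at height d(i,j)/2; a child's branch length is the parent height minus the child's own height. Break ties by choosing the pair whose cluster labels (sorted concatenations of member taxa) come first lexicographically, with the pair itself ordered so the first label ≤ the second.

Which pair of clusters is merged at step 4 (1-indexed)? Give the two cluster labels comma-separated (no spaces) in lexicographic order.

HU,P

1. join H+U (d=1) ⇒ HU; edges |H|=1/2, |U|=1/2
  updated: d(A,HU)=53/2, d(HU,P)=14, d(HU,V)=23/2, d(HU,Z)=27/2
2. join V+Z (d=2) ⇒ VZ; edges |V|=1, |Z|=1
  updated: d(A,VZ)=4, d(HU,VZ)=25/2, d(P,VZ)=15
3. join A+VZ (d=4) ⇒ AVZ; edges |A|=2, |VZ|=1
  updated: d(AVZ,HU)=103/6, d(AVZ,P)=16
4. join HU+P (d=14) ⇒ HPU; edges |HU|=13/2, |P|=7
  updated: d(AVZ,HPU)=151/9
5. join AVZ+HPU (d=151/9) ⇒ AHPUVZ; edges |AVZ|=115/18, |HPU|=25/18
final tree: ((A:2,(V:1,Z:1):1):115/18,((H:1/2,U:1/2):13/2,P:7):25/18)
total length: 491/18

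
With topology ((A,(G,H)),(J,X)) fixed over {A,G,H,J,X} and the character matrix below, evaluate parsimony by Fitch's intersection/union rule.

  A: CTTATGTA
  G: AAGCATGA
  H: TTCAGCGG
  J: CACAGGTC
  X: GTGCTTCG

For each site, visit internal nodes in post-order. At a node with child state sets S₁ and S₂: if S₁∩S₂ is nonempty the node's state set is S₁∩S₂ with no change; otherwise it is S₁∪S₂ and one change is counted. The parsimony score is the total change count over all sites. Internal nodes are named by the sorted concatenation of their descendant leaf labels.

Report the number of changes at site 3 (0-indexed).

GH@0: {A} ∪ {T} = {A,T} (union, +1)
AGH@0: {C} ∪ {A,T} = {A,C,T} (union, +1)
JX@0: {C} ∪ {G} = {C,G} (union, +1)
AGHJX@0: {A,C,T} ∩ {C,G} = {C} (intersection, +0)
GH@1: {A} ∪ {T} = {A,T} (union, +1)
AGH@1: {T} ∩ {A,T} = {T} (intersection, +0)
JX@1: {A} ∪ {T} = {A,T} (union, +1)
AGHJX@1: {T} ∩ {A,T} = {T} (intersection, +0)
GH@2: {G} ∪ {C} = {C,G} (union, +1)
AGH@2: {T} ∪ {C,G} = {C,G,T} (union, +1)
JX@2: {C} ∪ {G} = {C,G} (union, +1)
AGHJX@2: {C,G,T} ∩ {C,G} = {C,G} (intersection, +0)
GH@3: {C} ∪ {A} = {A,C} (union, +1)
AGH@3: {A} ∩ {A,C} = {A} (intersection, +0)
JX@3: {A} ∪ {C} = {A,C} (union, +1)
AGHJX@3: {A} ∩ {A,C} = {A} (intersection, +0)
GH@4: {A} ∪ {G} = {A,G} (union, +1)
AGH@4: {T} ∪ {A,G} = {A,G,T} (union, +1)
JX@4: {G} ∪ {T} = {G,T} (union, +1)
AGHJX@4: {A,G,T} ∩ {G,T} = {G,T} (intersection, +0)
GH@5: {T} ∪ {C} = {C,T} (union, +1)
AGH@5: {G} ∪ {C,T} = {C,G,T} (union, +1)
JX@5: {G} ∪ {T} = {G,T} (union, +1)
AGHJX@5: {C,G,T} ∩ {G,T} = {G,T} (intersection, +0)
GH@6: {G} ∩ {G} = {G} (intersection, +0)
AGH@6: {T} ∪ {G} = {G,T} (union, +1)
JX@6: {T} ∪ {C} = {C,T} (union, +1)
AGHJX@6: {G,T} ∩ {C,T} = {T} (intersection, +0)
GH@7: {A} ∪ {G} = {A,G} (union, +1)
AGH@7: {A} ∩ {A,G} = {A} (intersection, +0)
JX@7: {C} ∪ {G} = {C,G} (union, +1)
AGHJX@7: {A} ∪ {C,G} = {A,C,G} (union, +1)
per-site changes: [3, 2, 3, 2, 3, 3, 2, 3]; total = 21

2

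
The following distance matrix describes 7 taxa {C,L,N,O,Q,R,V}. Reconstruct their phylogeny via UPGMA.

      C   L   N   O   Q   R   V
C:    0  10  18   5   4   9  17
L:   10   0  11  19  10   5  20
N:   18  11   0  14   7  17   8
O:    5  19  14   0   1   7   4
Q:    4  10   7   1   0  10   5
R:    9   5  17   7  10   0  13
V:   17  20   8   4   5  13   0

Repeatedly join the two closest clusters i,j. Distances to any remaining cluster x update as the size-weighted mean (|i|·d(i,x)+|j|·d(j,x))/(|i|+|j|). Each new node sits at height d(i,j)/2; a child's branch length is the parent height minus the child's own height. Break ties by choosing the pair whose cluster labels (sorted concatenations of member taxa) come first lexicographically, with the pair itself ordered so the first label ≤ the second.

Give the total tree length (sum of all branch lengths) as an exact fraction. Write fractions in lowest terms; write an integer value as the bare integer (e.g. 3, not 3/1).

1. join O+Q (d=1) ⇒ OQ; edges |O|=1/2, |Q|=1/2
  updated: d(C,OQ)=9/2, d(L,OQ)=29/2, d(N,OQ)=21/2, d(OQ,R)=17/2, d(OQ,V)=9/2
2. join C+OQ (d=9/2) ⇒ COQ; edges |C|=9/4, |OQ|=7/4
  updated: d(COQ,L)=13, d(COQ,N)=13, d(COQ,R)=26/3, d(COQ,V)=26/3
3. join L+R (d=5) ⇒ LR; edges |L|=5/2, |R|=5/2
  updated: d(COQ,LR)=65/6, d(LR,N)=14, d(LR,V)=33/2
4. join N+V (d=8) ⇒ NV; edges |N|=4, |V|=4
  updated: d(COQ,NV)=65/6, d(LR,NV)=61/4
5. join COQ+LR (d=65/6) ⇒ CLOQR; edges |COQ|=19/6, |LR|=35/12
  updated: d(CLOQR,NV)=63/5
6. join CLOQR+NV (d=63/5) ⇒ CLNOQRV; edges |CLOQR|=53/60, |NV|=23/10
final tree: (((C:9/4,(O:1/2,Q:1/2):7/4):19/6,(L:5/2,R:5/2):35/12):53/60,(N:4,V:4):23/10)
total length: 409/15

409/15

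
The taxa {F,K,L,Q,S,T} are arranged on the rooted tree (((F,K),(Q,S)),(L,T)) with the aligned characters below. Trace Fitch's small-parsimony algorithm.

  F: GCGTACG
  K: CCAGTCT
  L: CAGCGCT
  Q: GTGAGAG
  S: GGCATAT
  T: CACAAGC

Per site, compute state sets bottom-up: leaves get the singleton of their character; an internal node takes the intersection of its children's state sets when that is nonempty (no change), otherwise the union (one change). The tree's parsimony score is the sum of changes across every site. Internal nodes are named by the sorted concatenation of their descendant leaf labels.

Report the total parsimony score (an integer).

20

site 0, node FK: F={G} ∪ K={C} → {C,G} (+1)
site 0, node QS: Q={G} ∩ S={G} → {G} (+0)
site 0, node FKQS: FK={C,G} ∩ QS={G} → {G} (+0)
site 0, node LT: L={C} ∩ T={C} → {C} (+0)
site 0, node FKLQST: FKQS={G} ∪ LT={C} → {C,G} (+1)
site 1, node FK: F={C} ∩ K={C} → {C} (+0)
site 1, node QS: Q={T} ∪ S={G} → {G,T} (+1)
site 1, node FKQS: FK={C} ∪ QS={G,T} → {C,G,T} (+1)
site 1, node LT: L={A} ∩ T={A} → {A} (+0)
site 1, node FKLQST: FKQS={C,G,T} ∪ LT={A} → {A,C,G,T} (+1)
site 2, node FK: F={G} ∪ K={A} → {A,G} (+1)
site 2, node QS: Q={G} ∪ S={C} → {C,G} (+1)
site 2, node FKQS: FK={A,G} ∩ QS={C,G} → {G} (+0)
site 2, node LT: L={G} ∪ T={C} → {C,G} (+1)
site 2, node FKLQST: FKQS={G} ∩ LT={C,G} → {G} (+0)
site 3, node FK: F={T} ∪ K={G} → {G,T} (+1)
site 3, node QS: Q={A} ∩ S={A} → {A} (+0)
site 3, node FKQS: FK={G,T} ∪ QS={A} → {A,G,T} (+1)
site 3, node LT: L={C} ∪ T={A} → {A,C} (+1)
site 3, node FKLQST: FKQS={A,G,T} ∩ LT={A,C} → {A} (+0)
site 4, node FK: F={A} ∪ K={T} → {A,T} (+1)
site 4, node QS: Q={G} ∪ S={T} → {G,T} (+1)
site 4, node FKQS: FK={A,T} ∩ QS={G,T} → {T} (+0)
site 4, node LT: L={G} ∪ T={A} → {A,G} (+1)
site 4, node FKLQST: FKQS={T} ∪ LT={A,G} → {A,G,T} (+1)
site 5, node FK: F={C} ∩ K={C} → {C} (+0)
site 5, node QS: Q={A} ∩ S={A} → {A} (+0)
site 5, node FKQS: FK={C} ∪ QS={A} → {A,C} (+1)
site 5, node LT: L={C} ∪ T={G} → {C,G} (+1)
site 5, node FKLQST: FKQS={A,C} ∩ LT={C,G} → {C} (+0)
site 6, node FK: F={G} ∪ K={T} → {G,T} (+1)
site 6, node QS: Q={G} ∪ S={T} → {G,T} (+1)
site 6, node FKQS: FK={G,T} ∩ QS={G,T} → {G,T} (+0)
site 6, node LT: L={T} ∪ T={C} → {C,T} (+1)
site 6, node FKLQST: FKQS={G,T} ∩ LT={C,T} → {T} (+0)
per-site changes: [2, 3, 3, 3, 4, 2, 3]; total = 20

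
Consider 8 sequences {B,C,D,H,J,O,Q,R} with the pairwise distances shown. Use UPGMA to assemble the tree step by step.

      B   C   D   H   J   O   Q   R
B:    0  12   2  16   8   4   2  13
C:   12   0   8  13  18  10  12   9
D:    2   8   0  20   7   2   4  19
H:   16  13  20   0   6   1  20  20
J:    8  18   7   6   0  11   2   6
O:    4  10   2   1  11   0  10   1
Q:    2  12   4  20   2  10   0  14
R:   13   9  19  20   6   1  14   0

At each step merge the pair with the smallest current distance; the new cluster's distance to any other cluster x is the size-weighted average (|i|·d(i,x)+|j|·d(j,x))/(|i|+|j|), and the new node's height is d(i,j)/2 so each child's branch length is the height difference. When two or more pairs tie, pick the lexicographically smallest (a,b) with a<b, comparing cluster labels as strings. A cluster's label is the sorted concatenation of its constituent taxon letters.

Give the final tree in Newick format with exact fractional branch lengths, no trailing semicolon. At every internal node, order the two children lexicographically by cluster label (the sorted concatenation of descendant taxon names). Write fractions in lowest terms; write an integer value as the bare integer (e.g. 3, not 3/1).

step 1: merge (H,O) at d=1; branch lengths H→1/2, O→1/2; new cluster HO
  updated: d(B,HO)=10, d(C,HO)=23/2, d(D,HO)=11, d(HO,J)=17/2, d(HO,Q)=15, d(HO,R)=21/2
step 2: merge (B,D) at d=2; branch lengths B→1, D→1; new cluster BD
  updated: d(BD,C)=10, d(BD,HO)=21/2, d(BD,J)=15/2, d(BD,Q)=3, d(BD,R)=16
step 3: merge (J,Q) at d=2; branch lengths J→1, Q→1; new cluster JQ
  updated: d(BD,JQ)=21/4, d(C,JQ)=15, d(HO,JQ)=47/4, d(JQ,R)=10
step 4: merge (BD,JQ) at d=21/4; branch lengths BD→13/8, JQ→13/8; new cluster BDJQ
  updated: d(BDJQ,C)=25/2, d(BDJQ,HO)=89/8, d(BDJQ,R)=13
step 5: merge (C,R) at d=9; branch lengths C→9/2, R→9/2; new cluster CR
  updated: d(BDJQ,CR)=51/4, d(CR,HO)=11
step 6: merge (CR,HO) at d=11; branch lengths CR→1, HO→5; new cluster CHOR
  updated: d(BDJQ,CHOR)=191/16
step 7: merge (BDJQ,CHOR) at d=191/16; branch lengths BDJQ→107/32, CHOR→15/32; new cluster BCDHJOQR
final tree: (((B:1,D:1):13/8,(J:1,Q:1):13/8):107/32,((C:9/2,R:9/2):1,(H:1/2,O:1/2):5):15/32)
total length: 433/16

(((B:1,D:1):13/8,(J:1,Q:1):13/8):107/32,((C:9/2,R:9/2):1,(H:1/2,O:1/2):5):15/32)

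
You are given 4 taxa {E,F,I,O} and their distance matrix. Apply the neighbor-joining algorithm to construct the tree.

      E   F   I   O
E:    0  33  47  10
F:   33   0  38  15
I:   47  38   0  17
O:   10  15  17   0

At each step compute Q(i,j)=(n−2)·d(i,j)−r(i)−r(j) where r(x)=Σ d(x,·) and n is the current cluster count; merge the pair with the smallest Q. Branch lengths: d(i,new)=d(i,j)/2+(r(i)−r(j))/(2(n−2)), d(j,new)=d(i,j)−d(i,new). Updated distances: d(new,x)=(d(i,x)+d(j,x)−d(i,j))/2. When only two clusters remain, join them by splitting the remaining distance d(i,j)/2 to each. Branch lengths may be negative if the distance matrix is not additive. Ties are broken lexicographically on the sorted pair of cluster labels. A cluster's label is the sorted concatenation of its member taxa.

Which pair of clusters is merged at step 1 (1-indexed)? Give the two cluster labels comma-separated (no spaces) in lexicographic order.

1. join E+O (d=10, Q=-112) ⇒ EO; edges |E|=17, |O|=-7
  updated: d(EO,F)=19, d(EO,I)=27
2. join EO+F (d=19, Q=-84) ⇒ EFO; edges |EO|=4, |F|=15
  updated: d(EFO,I)=23
3. join EFO+I (d=23) ⇒ EFIO; edges |EFO|=23/2, |I|=23/2
final tree: (((E:17,O:-7):4,F:15):23/2,I:23/2)
total length: 52

E,O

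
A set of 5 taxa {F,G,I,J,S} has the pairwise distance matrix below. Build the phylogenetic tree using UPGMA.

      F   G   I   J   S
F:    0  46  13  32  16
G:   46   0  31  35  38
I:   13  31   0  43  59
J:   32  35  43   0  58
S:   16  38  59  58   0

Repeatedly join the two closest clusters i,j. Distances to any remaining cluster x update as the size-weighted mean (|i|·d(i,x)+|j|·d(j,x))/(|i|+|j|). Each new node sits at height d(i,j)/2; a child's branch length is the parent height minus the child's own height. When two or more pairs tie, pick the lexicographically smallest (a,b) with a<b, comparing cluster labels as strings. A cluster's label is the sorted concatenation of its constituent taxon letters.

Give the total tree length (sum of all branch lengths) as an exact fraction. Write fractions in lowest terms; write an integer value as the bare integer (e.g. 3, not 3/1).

iteration 1: select F,I (d=13); attach at lengths (13/2, 13/2); label the merged cluster FI
  updated: d(FI,G)=77/2, d(FI,J)=75/2, d(FI,S)=75/2
iteration 2: select G,J (d=35); attach at lengths (35/2, 35/2); label the merged cluster GJ
  updated: d(FI,GJ)=38, d(GJ,S)=48
iteration 3: select FI,S (d=75/2); attach at lengths (49/4, 75/4); label the merged cluster FIS
  updated: d(FIS,GJ)=124/3
iteration 4: select FIS,GJ (d=124/3); attach at lengths (23/12, 19/6); label the merged cluster FGIJS
final tree: (((F:13/2,I:13/2):49/4,S:75/4):23/12,(G:35/2,J:35/2):19/6)
total length: 1009/12

1009/12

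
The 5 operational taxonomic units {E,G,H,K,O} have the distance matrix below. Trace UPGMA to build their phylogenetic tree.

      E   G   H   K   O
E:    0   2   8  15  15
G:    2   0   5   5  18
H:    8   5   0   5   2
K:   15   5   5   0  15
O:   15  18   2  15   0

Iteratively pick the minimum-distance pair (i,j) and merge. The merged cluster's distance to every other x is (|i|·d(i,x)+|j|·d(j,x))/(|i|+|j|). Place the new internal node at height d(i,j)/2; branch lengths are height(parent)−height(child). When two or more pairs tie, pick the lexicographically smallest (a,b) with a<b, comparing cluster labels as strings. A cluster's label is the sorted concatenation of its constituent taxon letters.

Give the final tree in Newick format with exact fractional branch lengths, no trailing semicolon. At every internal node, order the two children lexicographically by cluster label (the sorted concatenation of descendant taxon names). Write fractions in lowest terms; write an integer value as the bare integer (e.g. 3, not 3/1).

1. join E+G (d=2) ⇒ EG; edges |E|=1, |G|=1
  updated: d(EG,H)=13/2, d(EG,K)=10, d(EG,O)=33/2
2. join H+O (d=2) ⇒ HO; edges |H|=1, |O|=1
  updated: d(EG,HO)=23/2, d(HO,K)=10
3. join EG+K (d=10) ⇒ EGK; edges |EG|=4, |K|=5
  updated: d(EGK,HO)=11
4. join EGK+HO (d=11) ⇒ EGHKO; edges |EGK|=1/2, |HO|=9/2
final tree: (((E:1,G:1):4,K:5):1/2,(H:1,O:1):9/2)
total length: 18

(((E:1,G:1):4,K:5):1/2,(H:1,O:1):9/2)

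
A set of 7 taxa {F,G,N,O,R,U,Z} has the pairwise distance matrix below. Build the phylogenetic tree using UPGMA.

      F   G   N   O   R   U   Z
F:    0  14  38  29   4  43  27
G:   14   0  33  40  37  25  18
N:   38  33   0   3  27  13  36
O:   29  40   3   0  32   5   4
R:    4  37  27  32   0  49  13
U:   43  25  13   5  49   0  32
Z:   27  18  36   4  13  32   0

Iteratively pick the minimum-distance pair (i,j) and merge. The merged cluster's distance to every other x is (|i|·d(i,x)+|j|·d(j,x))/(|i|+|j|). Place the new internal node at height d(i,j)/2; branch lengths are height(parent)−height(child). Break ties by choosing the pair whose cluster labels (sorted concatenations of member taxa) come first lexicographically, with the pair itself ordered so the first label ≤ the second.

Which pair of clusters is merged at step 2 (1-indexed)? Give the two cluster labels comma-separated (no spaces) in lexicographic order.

F,R

1. join N+O (d=3) ⇒ NO; edges |N|=3/2, |O|=3/2
  updated: d(F,NO)=67/2, d(G,NO)=73/2, d(NO,R)=59/2, d(NO,U)=9, d(NO,Z)=20
2. join F+R (d=4) ⇒ FR; edges |F|=2, |R|=2
  updated: d(FR,G)=51/2, d(FR,NO)=63/2, d(FR,U)=46, d(FR,Z)=20
3. join NO+U (d=9) ⇒ NOU; edges |NO|=3, |U|=9/2
  updated: d(FR,NOU)=109/3, d(G,NOU)=98/3, d(NOU,Z)=24
4. join G+Z (d=18) ⇒ GZ; edges |G|=9, |Z|=9
  updated: d(FR,GZ)=91/4, d(GZ,NOU)=85/3
5. join FR+GZ (d=91/4) ⇒ FGRZ; edges |FR|=75/8, |GZ|=19/8
  updated: d(FGRZ,NOU)=97/3
6. join FGRZ+NOU (d=97/3) ⇒ FGNORUZ; edges |FGRZ|=115/24, |NOU|=35/3
final tree: (((F:2,R:2):75/8,(G:9,Z:9):19/8):115/24,((N:3/2,O:3/2):3,U:9/2):35/3)
total length: 1457/24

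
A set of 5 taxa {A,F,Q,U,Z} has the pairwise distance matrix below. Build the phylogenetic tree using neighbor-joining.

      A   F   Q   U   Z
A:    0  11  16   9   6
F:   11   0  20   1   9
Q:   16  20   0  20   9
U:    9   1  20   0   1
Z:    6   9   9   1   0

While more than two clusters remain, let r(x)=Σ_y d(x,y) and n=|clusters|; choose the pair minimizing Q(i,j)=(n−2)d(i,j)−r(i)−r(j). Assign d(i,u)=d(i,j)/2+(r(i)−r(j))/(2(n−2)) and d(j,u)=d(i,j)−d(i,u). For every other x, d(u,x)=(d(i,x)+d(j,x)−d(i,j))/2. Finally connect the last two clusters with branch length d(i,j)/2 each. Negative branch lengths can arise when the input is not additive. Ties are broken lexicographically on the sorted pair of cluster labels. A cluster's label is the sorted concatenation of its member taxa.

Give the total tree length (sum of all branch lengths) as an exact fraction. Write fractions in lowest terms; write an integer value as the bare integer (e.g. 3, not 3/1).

87/4

1. join F+U (d=1, Q=-69) ⇒ FU; edges |F|=13/6, |U|=-7/6
  updated: d(A,FU)=19/2, d(FU,Q)=39/2, d(FU,Z)=9/2
2. join A+FU (d=19/2, Q=-46) ⇒ AFU; edges |A|=17/4, |FU|=21/4
  updated: d(AFU,Q)=13, d(AFU,Z)=1/2
3. join AFU+Q (d=13, Q=-45/2) ⇒ AFQU; edges |AFU|=9/4, |Q|=43/4
  updated: d(AFQU,Z)=-7/4
4. join AFQU+Z (d=-7/4) ⇒ AFQUZ; edges |AFQU|=-7/8, |Z|=-7/8
final tree: (((A:17/4,(F:13/6,U:-7/6):21/4):9/4,Q:43/4):-7/8,Z:-7/8)
total length: 87/4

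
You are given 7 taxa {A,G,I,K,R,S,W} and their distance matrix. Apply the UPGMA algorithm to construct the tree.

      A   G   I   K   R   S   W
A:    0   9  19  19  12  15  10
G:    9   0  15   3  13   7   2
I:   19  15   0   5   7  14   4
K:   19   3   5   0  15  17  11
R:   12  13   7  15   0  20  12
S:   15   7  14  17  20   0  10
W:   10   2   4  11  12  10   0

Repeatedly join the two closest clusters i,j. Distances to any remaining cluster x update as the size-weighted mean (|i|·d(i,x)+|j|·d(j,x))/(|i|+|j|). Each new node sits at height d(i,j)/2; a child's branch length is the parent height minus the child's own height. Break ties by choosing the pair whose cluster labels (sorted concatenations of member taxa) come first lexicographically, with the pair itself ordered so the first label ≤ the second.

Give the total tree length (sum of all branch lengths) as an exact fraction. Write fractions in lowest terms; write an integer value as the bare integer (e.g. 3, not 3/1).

iteration 1: select G,W (d=2); attach at lengths (1, 1); label the merged cluster GW
  updated: d(A,GW)=19/2, d(GW,I)=19/2, d(GW,K)=7, d(GW,R)=25/2, d(GW,S)=17/2
iteration 2: select I,K (d=5); attach at lengths (5/2, 5/2); label the merged cluster IK
  updated: d(A,IK)=19, d(GW,IK)=33/4, d(IK,R)=11, d(IK,S)=31/2
iteration 3: select GW,IK (d=33/4); attach at lengths (25/8, 13/8); label the merged cluster GIKW
  updated: d(A,GIKW)=57/4, d(GIKW,R)=47/4, d(GIKW,S)=12
iteration 4: select GIKW,R (d=47/4); attach at lengths (7/4, 47/8); label the merged cluster GIKRW
  updated: d(A,GIKRW)=69/5, d(GIKRW,S)=68/5
iteration 5: select GIKRW,S (d=68/5); attach at lengths (37/40, 34/5); label the merged cluster GIKRSW
  updated: d(A,GIKRSW)=14
iteration 6: select A,GIKRSW (d=14); attach at lengths (7, 1/5); label the merged cluster AGIKRSW
final tree: (A:7,((((G:1,W:1):25/8,(I:5/2,K:5/2):13/8):7/4,R:47/8):37/40,S:34/5):1/5)
total length: 343/10

343/10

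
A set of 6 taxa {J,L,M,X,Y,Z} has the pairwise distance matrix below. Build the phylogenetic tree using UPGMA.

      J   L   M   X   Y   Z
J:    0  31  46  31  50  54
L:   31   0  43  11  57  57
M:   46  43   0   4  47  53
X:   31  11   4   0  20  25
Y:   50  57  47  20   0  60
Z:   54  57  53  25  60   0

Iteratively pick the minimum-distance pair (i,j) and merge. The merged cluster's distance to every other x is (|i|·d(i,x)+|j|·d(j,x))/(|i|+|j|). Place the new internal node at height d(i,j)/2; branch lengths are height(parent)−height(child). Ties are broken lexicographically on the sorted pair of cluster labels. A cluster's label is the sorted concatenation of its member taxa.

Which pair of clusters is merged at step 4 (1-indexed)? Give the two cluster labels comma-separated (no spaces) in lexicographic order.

1. join M+X (d=4) ⇒ MX; edges |M|=2, |X|=2
  updated: d(J,MX)=77/2, d(L,MX)=27, d(MX,Y)=67/2, d(MX,Z)=39
2. join L+MX (d=27) ⇒ LMX; edges |L|=27/2, |MX|=23/2
  updated: d(J,LMX)=36, d(LMX,Y)=124/3, d(LMX,Z)=45
3. join J+LMX (d=36) ⇒ JLMX; edges |J|=18, |LMX|=9/2
  updated: d(JLMX,Y)=87/2, d(JLMX,Z)=189/4
4. join JLMX+Y (d=87/2) ⇒ JLMXY; edges |JLMX|=15/4, |Y|=87/4
  updated: d(JLMXY,Z)=249/5
5. join JLMXY+Z (d=249/5) ⇒ JLMXYZ; edges |JLMXY|=63/20, |Z|=249/10
final tree: (((J:18,(L:27/2,(M:2,X:2):23/2):9/2):15/4,Y:87/4):63/20,Z:249/10)
total length: 2101/20

JLMX,Y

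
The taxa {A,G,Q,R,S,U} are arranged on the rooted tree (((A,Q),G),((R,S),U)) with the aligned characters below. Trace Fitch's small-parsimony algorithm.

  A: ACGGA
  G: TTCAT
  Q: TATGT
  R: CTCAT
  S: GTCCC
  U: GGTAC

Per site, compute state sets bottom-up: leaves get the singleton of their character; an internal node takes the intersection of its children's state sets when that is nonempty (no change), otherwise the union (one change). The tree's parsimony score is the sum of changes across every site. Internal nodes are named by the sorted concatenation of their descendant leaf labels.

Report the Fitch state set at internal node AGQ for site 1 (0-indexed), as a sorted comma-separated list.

AQ@0: {A} ∪ {T} = {A,T} (union, +1)
AGQ@0: {A,T} ∩ {T} = {T} (intersection, +0)
RS@0: {C} ∪ {G} = {C,G} (union, +1)
RSU@0: {C,G} ∩ {G} = {G} (intersection, +0)
AGQRSU@0: {T} ∪ {G} = {G,T} (union, +1)
AQ@1: {C} ∪ {A} = {A,C} (union, +1)
AGQ@1: {A,C} ∪ {T} = {A,C,T} (union, +1)
RS@1: {T} ∩ {T} = {T} (intersection, +0)
RSU@1: {T} ∪ {G} = {G,T} (union, +1)
AGQRSU@1: {A,C,T} ∩ {G,T} = {T} (intersection, +0)
AQ@2: {G} ∪ {T} = {G,T} (union, +1)
AGQ@2: {G,T} ∪ {C} = {C,G,T} (union, +1)
RS@2: {C} ∩ {C} = {C} (intersection, +0)
RSU@2: {C} ∪ {T} = {C,T} (union, +1)
AGQRSU@2: {C,G,T} ∩ {C,T} = {C,T} (intersection, +0)
AQ@3: {G} ∩ {G} = {G} (intersection, +0)
AGQ@3: {G} ∪ {A} = {A,G} (union, +1)
RS@3: {A} ∪ {C} = {A,C} (union, +1)
RSU@3: {A,C} ∩ {A} = {A} (intersection, +0)
AGQRSU@3: {A,G} ∩ {A} = {A} (intersection, +0)
AQ@4: {A} ∪ {T} = {A,T} (union, +1)
AGQ@4: {A,T} ∩ {T} = {T} (intersection, +0)
RS@4: {T} ∪ {C} = {C,T} (union, +1)
RSU@4: {C,T} ∩ {C} = {C} (intersection, +0)
AGQRSU@4: {T} ∪ {C} = {C,T} (union, +1)
per-site changes: [3, 3, 3, 2, 3]; total = 14

A,C,T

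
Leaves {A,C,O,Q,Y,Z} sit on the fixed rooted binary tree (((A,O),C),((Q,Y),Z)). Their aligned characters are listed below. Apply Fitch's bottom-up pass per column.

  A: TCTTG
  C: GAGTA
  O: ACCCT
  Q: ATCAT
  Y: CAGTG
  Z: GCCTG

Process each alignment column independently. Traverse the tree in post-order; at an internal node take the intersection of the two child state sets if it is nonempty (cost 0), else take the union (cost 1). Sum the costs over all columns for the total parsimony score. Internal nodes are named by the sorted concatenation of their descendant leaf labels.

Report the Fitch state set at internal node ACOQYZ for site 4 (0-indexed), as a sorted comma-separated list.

G

[col 0] AO: children A:{T}, O:{A} ∪→ {A,T}; cost 1
[col 0] ACO: children AO:{A,T}, C:{G} ∪→ {A,G,T}; cost 1
[col 0] QY: children Q:{A}, Y:{C} ∪→ {A,C}; cost 1
[col 0] QYZ: children QY:{A,C}, Z:{G} ∪→ {A,C,G}; cost 1
[col 0] ACOQYZ: children ACO:{A,G,T}, QYZ:{A,C,G} ∩→ {A,G}; cost 0
[col 1] AO: children A:{C}, O:{C} ∩→ {C}; cost 0
[col 1] ACO: children AO:{C}, C:{A} ∪→ {A,C}; cost 1
[col 1] QY: children Q:{T}, Y:{A} ∪→ {A,T}; cost 1
[col 1] QYZ: children QY:{A,T}, Z:{C} ∪→ {A,C,T}; cost 1
[col 1] ACOQYZ: children ACO:{A,C}, QYZ:{A,C,T} ∩→ {A,C}; cost 0
[col 2] AO: children A:{T}, O:{C} ∪→ {C,T}; cost 1
[col 2] ACO: children AO:{C,T}, C:{G} ∪→ {C,G,T}; cost 1
[col 2] QY: children Q:{C}, Y:{G} ∪→ {C,G}; cost 1
[col 2] QYZ: children QY:{C,G}, Z:{C} ∩→ {C}; cost 0
[col 2] ACOQYZ: children ACO:{C,G,T}, QYZ:{C} ∩→ {C}; cost 0
[col 3] AO: children A:{T}, O:{C} ∪→ {C,T}; cost 1
[col 3] ACO: children AO:{C,T}, C:{T} ∩→ {T}; cost 0
[col 3] QY: children Q:{A}, Y:{T} ∪→ {A,T}; cost 1
[col 3] QYZ: children QY:{A,T}, Z:{T} ∩→ {T}; cost 0
[col 3] ACOQYZ: children ACO:{T}, QYZ:{T} ∩→ {T}; cost 0
[col 4] AO: children A:{G}, O:{T} ∪→ {G,T}; cost 1
[col 4] ACO: children AO:{G,T}, C:{A} ∪→ {A,G,T}; cost 1
[col 4] QY: children Q:{T}, Y:{G} ∪→ {G,T}; cost 1
[col 4] QYZ: children QY:{G,T}, Z:{G} ∩→ {G}; cost 0
[col 4] ACOQYZ: children ACO:{A,G,T}, QYZ:{G} ∩→ {G}; cost 0
per-site changes: [4, 3, 3, 2, 3]; total = 15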